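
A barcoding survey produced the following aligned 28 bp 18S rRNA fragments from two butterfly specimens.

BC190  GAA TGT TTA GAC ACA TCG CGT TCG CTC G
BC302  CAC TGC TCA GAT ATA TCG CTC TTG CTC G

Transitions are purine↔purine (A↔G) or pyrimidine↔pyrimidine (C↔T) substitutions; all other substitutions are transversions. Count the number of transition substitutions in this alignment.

Differing sites — 1:G/C (Tv); 3:A/C (Tv); 6:T/C (Ti); 8:T/C (Ti); 12:C/T (Ti); 14:C/T (Ti); 20:G/T (Tv); 21:T/C (Ti); 23:C/T (Ti).
Of the 9 differences, 6 transitions and 3 transversions, so the answer is 6.

6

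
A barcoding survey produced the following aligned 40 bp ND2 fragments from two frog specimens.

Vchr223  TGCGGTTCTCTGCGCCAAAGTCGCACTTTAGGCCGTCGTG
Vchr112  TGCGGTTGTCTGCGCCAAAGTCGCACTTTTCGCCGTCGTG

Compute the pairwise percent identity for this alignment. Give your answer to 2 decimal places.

The sequences differ at positions 8 (C/G), 30 (A/T), 31 (G/C).
37 of the 40 sites match, so the percent identity is 37/40 × 100 = 92.50%.

92.50%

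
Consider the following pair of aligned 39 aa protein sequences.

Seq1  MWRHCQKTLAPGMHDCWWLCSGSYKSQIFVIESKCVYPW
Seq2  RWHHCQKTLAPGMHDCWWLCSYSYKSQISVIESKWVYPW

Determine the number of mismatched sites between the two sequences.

5

Mismatches occur at site 1 (M↔R), site 3 (R↔H), site 22 (G↔Y), site 29 (F↔S), site 35 (C↔W).
That gives 5 mismatches out of 39 aligned sites, so the Hamming distance is 5.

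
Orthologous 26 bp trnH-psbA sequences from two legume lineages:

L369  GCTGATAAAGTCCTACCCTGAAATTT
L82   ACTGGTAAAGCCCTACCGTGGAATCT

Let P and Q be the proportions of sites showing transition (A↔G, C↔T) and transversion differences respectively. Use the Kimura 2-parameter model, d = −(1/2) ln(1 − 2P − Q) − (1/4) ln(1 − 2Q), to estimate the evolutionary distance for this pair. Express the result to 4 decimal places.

The sequences differ at positions 1 (G/A, transition), 5 (A/G, transition), 11 (T/C, transition), 18 (C/G, transversion), 21 (A/G, transition), 25 (T/C, transition).
Of the 6 differences, 5 transitions and 1 transversion over 26 sites: P = 5/26 = 0.192308, Q = 1/26 = 0.038462.
d = −0.5·ln(0.576922) − 0.25·ln(0.923076) = −0.5·(-0.550048) − 0.25·(-0.080044) = 0.2950.

0.2950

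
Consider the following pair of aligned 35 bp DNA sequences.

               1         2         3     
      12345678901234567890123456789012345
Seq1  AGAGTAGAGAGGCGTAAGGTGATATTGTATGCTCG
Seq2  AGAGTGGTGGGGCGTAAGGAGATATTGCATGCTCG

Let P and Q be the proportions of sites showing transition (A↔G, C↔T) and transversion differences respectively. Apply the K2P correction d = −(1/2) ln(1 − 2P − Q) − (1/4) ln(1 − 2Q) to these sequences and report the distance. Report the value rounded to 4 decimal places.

The sequences differ at positions 6 (A/G, transition), 8 (A/T, transversion), 10 (A/G, transition), 20 (T/A, transversion), 28 (T/C, transition).
Of the 5 differences, 3 transitions and 2 transversions over 35 sites: P = 3/35 = 0.085714, Q = 2/35 = 0.057143.
d = −0.5·ln(0.771429) − 0.25·ln(0.885714) = −0.5·(-0.259511) − 0.25·(-0.121361) = 0.1601.

0.1601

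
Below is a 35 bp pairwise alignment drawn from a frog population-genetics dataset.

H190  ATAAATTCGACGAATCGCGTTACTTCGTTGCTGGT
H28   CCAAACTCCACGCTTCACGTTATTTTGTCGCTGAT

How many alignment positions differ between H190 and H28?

11

Mismatches occur at site 1 (A/C), site 2 (T/C), site 6 (T/C), site 9 (G/C), site 13 (A/C), site 14 (A/T), site 17 (G/A), site 23 (C/T), site 26 (C/T), site 29 (T/C), site 34 (G/A).
That gives 11 mismatches out of 35 aligned sites, so the Hamming distance is 11.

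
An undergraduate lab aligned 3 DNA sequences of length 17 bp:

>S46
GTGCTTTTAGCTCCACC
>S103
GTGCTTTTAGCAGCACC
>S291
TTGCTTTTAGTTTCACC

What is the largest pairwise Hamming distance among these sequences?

Pairwise Hamming distances:
  S46 vs S103: 2
  S46 vs S291: 3
  S103 vs S291: 4
The largest is 4, between S103 and S291.

4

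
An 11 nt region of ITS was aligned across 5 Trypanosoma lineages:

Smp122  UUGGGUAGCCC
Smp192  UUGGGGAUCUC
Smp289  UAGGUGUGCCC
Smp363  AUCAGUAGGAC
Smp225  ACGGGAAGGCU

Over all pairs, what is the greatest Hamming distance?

Pairwise Hamming distances:
  Smp122 vs Smp192: 3
  Smp122 vs Smp289: 4
  Smp122 vs Smp363: 5
  Smp122 vs Smp225: 5
  Smp192 vs Smp289: 5
  Smp192 vs Smp363: 7
  Smp192 vs Smp225: 7
  Smp289 vs Smp363: 9
  Smp289 vs Smp225: 7
  Smp363 vs Smp225: 6
The largest is 9, between Smp289 and Smp363.

9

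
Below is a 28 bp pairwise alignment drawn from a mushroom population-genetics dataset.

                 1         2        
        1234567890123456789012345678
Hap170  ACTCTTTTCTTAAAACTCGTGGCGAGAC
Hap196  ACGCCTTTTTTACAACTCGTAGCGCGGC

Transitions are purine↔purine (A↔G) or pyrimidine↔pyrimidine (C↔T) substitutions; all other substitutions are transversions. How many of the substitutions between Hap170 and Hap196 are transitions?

4

The sequences differ at positions 3 (T/G, transversion), 5 (T/C, transition), 9 (C/T, transition), 13 (A/C, transversion), 21 (G/A, transition), 25 (A/C, transversion), 27 (A/G, transition).
Of the 7 differences, 4 transitions and 3 transversions, so the answer is 4.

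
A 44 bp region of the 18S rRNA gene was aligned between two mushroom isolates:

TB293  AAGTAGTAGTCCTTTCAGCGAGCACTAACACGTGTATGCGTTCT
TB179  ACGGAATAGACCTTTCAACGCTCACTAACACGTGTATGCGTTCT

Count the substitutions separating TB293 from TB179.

Mismatches occur at site 2 (A↔C), site 4 (T↔G), site 6 (G↔A), site 10 (T↔A), site 18 (G↔A), site 21 (A↔C), site 22 (G↔T).
That gives 7 mismatches out of 44 aligned sites, so the Hamming distance is 7.

7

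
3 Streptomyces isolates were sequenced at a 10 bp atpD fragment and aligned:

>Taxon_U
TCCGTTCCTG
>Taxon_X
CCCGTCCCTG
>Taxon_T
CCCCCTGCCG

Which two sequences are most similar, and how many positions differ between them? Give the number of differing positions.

Pairwise Hamming distances:
  Taxon_U vs Taxon_X: 2
  Taxon_U vs Taxon_T: 5
  Taxon_X vs Taxon_T: 5
The smallest is 2, between Taxon_U and Taxon_X.

2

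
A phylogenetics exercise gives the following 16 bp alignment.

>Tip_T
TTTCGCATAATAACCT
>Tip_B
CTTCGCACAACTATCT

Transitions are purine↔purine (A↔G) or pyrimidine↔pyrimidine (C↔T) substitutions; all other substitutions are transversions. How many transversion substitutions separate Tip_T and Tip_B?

1

Mismatches occur at site 1 (T↔C, transition), site 8 (T↔C, transition), site 11 (T↔C, transition), site 12 (A↔T, transversion), site 14 (C↔T, transition).
Of the 5 differences, 4 transitions and 1 transversion, so the answer is 1.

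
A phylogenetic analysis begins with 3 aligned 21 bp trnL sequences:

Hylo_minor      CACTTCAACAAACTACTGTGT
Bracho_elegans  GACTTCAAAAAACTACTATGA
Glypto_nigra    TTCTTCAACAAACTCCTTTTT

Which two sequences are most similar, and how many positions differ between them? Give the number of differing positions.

Pairwise Hamming distances:
  Hylo_minor vs Bracho_elegans: 4
  Hylo_minor vs Glypto_nigra: 5
  Bracho_elegans vs Glypto_nigra: 7
The smallest is 4, between Hylo_minor and Bracho_elegans.

4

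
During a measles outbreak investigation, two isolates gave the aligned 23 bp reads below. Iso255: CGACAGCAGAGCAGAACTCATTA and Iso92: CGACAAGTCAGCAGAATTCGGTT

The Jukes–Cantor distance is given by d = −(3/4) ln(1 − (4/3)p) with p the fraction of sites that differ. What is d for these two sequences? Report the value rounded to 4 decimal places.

Differing sites — 6:G/A; 7:C/G; 8:A/T; 9:G/C; 17:C/T; 20:A/G; 21:T/G; 23:A/T.
p = 8/23 = 0.347826.
d = −0.75 · ln(1 − (4/3)·0.347826) = −0.75 · ln(0.536232) = −0.75 · (-0.623188) = 0.4674.

0.4674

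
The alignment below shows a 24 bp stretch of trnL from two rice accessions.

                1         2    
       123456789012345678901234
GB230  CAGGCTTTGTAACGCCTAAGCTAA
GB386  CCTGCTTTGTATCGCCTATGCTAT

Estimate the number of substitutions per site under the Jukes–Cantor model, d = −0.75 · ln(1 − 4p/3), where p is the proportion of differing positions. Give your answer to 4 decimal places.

Mismatches occur at site 2 (A→C), site 3 (G→T), site 12 (A→T), site 19 (A→T), site 24 (A→T).
p = 5/24 = 0.208333.
d = −0.75 · ln(1 − (4/3)·0.208333) = −0.75 · ln(0.722223) = −0.75 · (-0.325421) = 0.2441.

0.2441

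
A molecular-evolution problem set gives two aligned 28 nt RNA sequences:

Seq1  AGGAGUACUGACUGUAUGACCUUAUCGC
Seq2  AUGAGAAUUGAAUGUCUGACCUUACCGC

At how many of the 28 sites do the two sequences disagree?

6

Mismatches occur at site 2 (G↔U), site 6 (U↔A), site 8 (C↔U), site 12 (C↔A), site 16 (A↔C), site 25 (U↔C).
That gives 6 mismatches out of 28 aligned sites, so the Hamming distance is 6.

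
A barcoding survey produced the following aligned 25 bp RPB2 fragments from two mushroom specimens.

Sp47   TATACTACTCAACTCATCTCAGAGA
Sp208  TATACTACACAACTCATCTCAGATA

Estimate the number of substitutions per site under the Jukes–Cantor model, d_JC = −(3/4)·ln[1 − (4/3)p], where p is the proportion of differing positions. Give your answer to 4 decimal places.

Mismatches occur at site 9 (T/A), site 24 (G/T).
p = 2/25 = 0.080000.
d = −0.75 · ln(1 − (4/3)·0.080000) = −0.75 · ln(0.893333) = −0.75 · (-0.112796) = 0.0846.

0.0846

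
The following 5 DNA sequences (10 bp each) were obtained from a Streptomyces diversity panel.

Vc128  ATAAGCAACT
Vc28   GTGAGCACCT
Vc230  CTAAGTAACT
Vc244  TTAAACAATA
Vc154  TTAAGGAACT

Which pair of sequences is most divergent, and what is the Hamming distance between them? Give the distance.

6

Pairwise Hamming distances:
  Vc128 vs Vc28: 3
  Vc128 vs Vc230: 2
  Vc128 vs Vc244: 4
  Vc128 vs Vc154: 2
  Vc28 vs Vc230: 4
  Vc28 vs Vc244: 6
  Vc28 vs Vc154: 4
  Vc230 vs Vc244: 5
  Vc230 vs Vc154: 2
  Vc244 vs Vc154: 4
The largest is 6, between Vc28 and Vc244.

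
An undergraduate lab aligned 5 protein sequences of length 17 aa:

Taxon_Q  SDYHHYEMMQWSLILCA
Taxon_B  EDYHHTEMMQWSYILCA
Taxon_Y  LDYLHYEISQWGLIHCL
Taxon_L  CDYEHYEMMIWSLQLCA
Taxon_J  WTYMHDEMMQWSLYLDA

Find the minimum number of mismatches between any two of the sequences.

3

Pairwise Hamming distances:
  Taxon_Q vs Taxon_B: 3
  Taxon_Q vs Taxon_Y: 7
  Taxon_Q vs Taxon_L: 4
  Taxon_Q vs Taxon_J: 6
  Taxon_B vs Taxon_Y: 9
  Taxon_B vs Taxon_L: 6
  Taxon_B vs Taxon_J: 7
  Taxon_Y vs Taxon_L: 9
  Taxon_Y vs Taxon_J: 11
  Taxon_L vs Taxon_J: 7
The smallest is 3, between Taxon_Q and Taxon_B.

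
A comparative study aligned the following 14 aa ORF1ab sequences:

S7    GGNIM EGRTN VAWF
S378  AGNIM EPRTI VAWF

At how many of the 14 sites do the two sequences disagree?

Mismatches occur at site 1 (G↔A), site 7 (G↔P), site 10 (N↔I).
That gives 3 mismatches out of 14 aligned sites, so the Hamming distance is 3.

3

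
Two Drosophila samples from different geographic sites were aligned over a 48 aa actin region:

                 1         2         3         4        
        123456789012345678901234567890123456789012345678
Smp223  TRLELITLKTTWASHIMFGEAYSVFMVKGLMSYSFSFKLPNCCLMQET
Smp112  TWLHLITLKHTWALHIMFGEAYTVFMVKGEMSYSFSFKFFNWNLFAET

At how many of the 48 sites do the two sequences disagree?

12

Mismatches occur at site 2 (R/W), site 4 (E/H), site 10 (T/H), site 14 (S/L), site 23 (S/T), site 30 (L/E), site 39 (L/F), site 40 (P/F), site 42 (C/W), site 43 (C/N), site 45 (M/F), site 46 (Q/A).
That gives 12 mismatches out of 48 aligned sites, so the Hamming distance is 12.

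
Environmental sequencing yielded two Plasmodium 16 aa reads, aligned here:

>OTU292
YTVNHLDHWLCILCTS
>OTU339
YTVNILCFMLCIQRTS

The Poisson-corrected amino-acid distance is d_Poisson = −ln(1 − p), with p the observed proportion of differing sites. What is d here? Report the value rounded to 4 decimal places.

The sequences differ at positions 5 (H/I), 7 (D/C), 8 (H/F), 9 (W/M), 13 (L/Q), 14 (C/R).
p = 6/16 = 0.375000.
d = −ln(1 − 0.375000) = −ln(0.625000) = 0.4700.

0.4700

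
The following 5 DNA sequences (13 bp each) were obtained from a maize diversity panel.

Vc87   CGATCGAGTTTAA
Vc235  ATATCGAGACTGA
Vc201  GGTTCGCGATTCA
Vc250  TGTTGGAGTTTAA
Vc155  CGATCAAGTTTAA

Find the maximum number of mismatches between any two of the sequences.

Pairwise Hamming distances:
  Vc87 vs Vc235: 5
  Vc87 vs Vc201: 5
  Vc87 vs Vc250: 3
  Vc87 vs Vc155: 1
  Vc235 vs Vc201: 6
  Vc235 vs Vc250: 7
  Vc235 vs Vc155: 6
  Vc201 vs Vc250: 5
  Vc201 vs Vc155: 6
  Vc250 vs Vc155: 4
The largest is 7, between Vc235 and Vc250.

7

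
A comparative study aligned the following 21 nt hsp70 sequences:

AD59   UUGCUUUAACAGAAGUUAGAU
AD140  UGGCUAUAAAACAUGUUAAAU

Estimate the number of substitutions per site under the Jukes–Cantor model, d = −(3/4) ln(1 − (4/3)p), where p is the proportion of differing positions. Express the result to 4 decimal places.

0.3597

Mismatches occur at site 2 (U→G), site 6 (U→A), site 10 (C→A), site 12 (G→C), site 14 (A→U), site 19 (G→A).
p = 6/21 = 0.285714.
d = −0.75 · ln(1 − (4/3)·0.285714) = −0.75 · ln(0.619048) = −0.75 · (-0.479572) = 0.3597.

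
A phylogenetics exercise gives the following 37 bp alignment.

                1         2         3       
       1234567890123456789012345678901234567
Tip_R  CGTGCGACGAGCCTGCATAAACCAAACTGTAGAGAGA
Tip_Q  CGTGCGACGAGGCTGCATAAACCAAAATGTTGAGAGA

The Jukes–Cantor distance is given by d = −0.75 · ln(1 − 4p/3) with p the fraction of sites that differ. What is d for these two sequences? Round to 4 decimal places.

0.0858

The sequences differ at positions 12 (C/G), 27 (C/A), 31 (A/T).
p = 3/37 = 0.081081.
d = −0.75 · ln(1 − (4/3)·0.081081) = −0.75 · ln(0.891892) = −0.75 · (-0.114410) = 0.0858.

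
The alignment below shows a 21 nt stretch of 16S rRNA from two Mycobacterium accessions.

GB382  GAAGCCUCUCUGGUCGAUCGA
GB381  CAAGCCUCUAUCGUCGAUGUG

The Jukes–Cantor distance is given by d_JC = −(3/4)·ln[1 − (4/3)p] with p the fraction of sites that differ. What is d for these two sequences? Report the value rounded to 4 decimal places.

Mismatches occur at site 1 (G→C), site 10 (C→A), site 12 (G→C), site 19 (C→G), site 20 (G→U), site 21 (A→G).
p = 6/21 = 0.285714.
d = −0.75 · ln(1 − (4/3)·0.285714) = −0.75 · ln(0.619048) = −0.75 · (-0.479572) = 0.3597.

0.3597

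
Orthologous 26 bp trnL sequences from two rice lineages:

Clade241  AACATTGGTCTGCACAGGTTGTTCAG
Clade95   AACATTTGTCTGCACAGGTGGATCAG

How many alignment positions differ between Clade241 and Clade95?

3

Differing sites — 7:G/T; 20:T/G; 22:T/A.
That gives 3 mismatches out of 26 aligned sites, so the Hamming distance is 3.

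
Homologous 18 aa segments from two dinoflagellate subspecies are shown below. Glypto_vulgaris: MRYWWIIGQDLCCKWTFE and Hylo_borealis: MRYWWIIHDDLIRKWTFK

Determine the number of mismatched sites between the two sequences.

5

The sequences differ at positions 8 (G/H), 9 (Q/D), 12 (C/I), 13 (C/R), 18 (E/K).
That gives 5 mismatches out of 18 aligned sites, so the Hamming distance is 5.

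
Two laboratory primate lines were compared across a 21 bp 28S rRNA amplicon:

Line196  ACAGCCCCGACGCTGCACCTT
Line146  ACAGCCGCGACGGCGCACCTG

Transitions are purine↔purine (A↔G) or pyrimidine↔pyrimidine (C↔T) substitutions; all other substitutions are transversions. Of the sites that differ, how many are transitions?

The sequences differ at positions 7 (C/G, transversion), 13 (C/G, transversion), 14 (T/C, transition), 21 (T/G, transversion).
Of the 4 differences, 1 transition and 3 transversions, so the answer is 1.

1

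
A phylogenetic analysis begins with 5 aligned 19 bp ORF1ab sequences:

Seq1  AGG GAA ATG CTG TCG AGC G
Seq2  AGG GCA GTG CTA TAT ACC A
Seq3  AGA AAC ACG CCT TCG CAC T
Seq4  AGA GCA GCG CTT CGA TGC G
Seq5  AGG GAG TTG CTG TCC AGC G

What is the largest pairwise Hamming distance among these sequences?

13

Pairwise Hamming distances:
  Seq1 vs Seq2: 7
  Seq1 vs Seq3: 9
  Seq1 vs Seq4: 9
  Seq1 vs Seq5: 3
  Seq2 vs Seq3: 13
  Seq2 vs Seq4: 9
  Seq2 vs Seq5: 8
  Seq3 vs Seq4: 11
  Seq3 vs Seq5: 11
  Seq4 vs Seq5: 10
The largest is 13, between Seq2 and Seq3.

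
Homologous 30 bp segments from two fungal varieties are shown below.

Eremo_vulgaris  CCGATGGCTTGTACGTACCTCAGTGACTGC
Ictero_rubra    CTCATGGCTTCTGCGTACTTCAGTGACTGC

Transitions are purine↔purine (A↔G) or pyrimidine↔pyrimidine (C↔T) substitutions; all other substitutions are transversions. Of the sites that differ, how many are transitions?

Differing sites — 2:C/T (Ti); 3:G/C (Tv); 11:G/C (Tv); 13:A/G (Ti); 19:C/T (Ti).
Of the 5 differences, 3 transitions and 2 transversions, so the answer is 3.

3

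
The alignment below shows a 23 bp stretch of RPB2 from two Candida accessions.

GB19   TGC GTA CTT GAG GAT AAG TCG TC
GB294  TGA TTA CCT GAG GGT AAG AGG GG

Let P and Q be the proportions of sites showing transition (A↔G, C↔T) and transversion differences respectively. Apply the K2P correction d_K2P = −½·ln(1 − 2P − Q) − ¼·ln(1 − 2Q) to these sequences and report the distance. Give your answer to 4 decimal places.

0.4697

Differing sites — 3:C/A (Tv); 4:G/T (Tv); 8:T/C (Ti); 14:A/G (Ti); 19:T/A (Tv); 20:C/G (Tv); 22:T/G (Tv); 23:C/G (Tv).
Of the 8 differences, 2 transitions and 6 transversions over 23 sites: P = 2/23 = 0.086957, Q = 6/23 = 0.260870.
d = −0.5·ln(0.565216) − 0.25·ln(0.478260) = −0.5·(-0.570547) − 0.25·(-0.737601) = 0.4697.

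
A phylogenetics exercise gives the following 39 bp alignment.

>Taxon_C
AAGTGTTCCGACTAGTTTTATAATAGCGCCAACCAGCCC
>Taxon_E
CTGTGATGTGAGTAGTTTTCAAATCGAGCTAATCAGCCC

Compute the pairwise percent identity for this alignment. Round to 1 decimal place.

Differing sites — 1:A/C; 2:A/T; 6:T/A; 8:C/G; 9:C/T; 12:C/G; 20:A/C; 21:T/A; 25:A/C; 27:C/A; 30:C/T; 33:C/T.
27 of the 39 sites match, so the percent identity is 27/39 × 100 = 69.2%.

69.2%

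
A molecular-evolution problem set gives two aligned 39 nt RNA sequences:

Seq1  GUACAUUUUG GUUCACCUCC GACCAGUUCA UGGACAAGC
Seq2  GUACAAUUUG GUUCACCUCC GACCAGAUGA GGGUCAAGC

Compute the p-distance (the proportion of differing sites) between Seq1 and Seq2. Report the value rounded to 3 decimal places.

Differing sites — 6:U/A; 27:U/A; 29:C/G; 31:U/G; 34:A/U.
There are 5 differences over 39 sites, so p = 5/39 = 0.128.

0.128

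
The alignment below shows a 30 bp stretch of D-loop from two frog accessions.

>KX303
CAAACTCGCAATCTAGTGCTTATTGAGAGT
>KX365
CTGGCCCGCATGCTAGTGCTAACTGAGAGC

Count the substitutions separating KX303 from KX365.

9

The sequences differ at positions 2 (A/T), 3 (A/G), 4 (A/G), 6 (T/C), 11 (A/T), 12 (T/G), 21 (T/A), 23 (T/C), 30 (T/C).
That gives 9 mismatches out of 30 aligned sites, so the Hamming distance is 9.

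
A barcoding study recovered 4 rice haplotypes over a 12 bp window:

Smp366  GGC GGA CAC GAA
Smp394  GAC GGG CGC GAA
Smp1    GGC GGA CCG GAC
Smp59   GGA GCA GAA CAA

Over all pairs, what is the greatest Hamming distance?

8

Pairwise Hamming distances:
  Smp366 vs Smp394: 3
  Smp366 vs Smp1: 3
  Smp366 vs Smp59: 5
  Smp394 vs Smp1: 5
  Smp394 vs Smp59: 8
  Smp1 vs Smp59: 7
The largest is 8, between Smp394 and Smp59.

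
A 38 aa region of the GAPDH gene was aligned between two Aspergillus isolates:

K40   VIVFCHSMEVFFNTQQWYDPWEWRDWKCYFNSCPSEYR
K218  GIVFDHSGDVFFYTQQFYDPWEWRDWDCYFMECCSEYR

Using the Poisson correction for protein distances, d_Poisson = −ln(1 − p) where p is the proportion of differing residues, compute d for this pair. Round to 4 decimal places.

0.3054

The sequences differ at positions 1 (V/G), 5 (C/D), 8 (M/G), 9 (E/D), 13 (N/Y), 17 (W/F), 27 (K/D), 31 (N/M), 32 (S/E), 34 (P/C).
p = 10/38 = 0.263158.
d = −ln(1 − 0.263158) = −ln(0.736842) = 0.3054.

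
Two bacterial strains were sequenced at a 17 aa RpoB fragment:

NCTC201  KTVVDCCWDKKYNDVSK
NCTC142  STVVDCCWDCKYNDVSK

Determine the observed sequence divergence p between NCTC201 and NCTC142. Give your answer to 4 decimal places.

0.1176

The sequences differ at positions 1 (K/S), 10 (K/C).
There are 2 differences over 17 sites, so p = 2/17 = 0.1176.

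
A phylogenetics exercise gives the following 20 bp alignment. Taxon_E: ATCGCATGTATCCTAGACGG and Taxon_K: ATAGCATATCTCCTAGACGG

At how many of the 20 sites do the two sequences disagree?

3

The sequences differ at positions 3 (C/A), 8 (G/A), 10 (A/C).
That gives 3 mismatches out of 20 aligned sites, so the Hamming distance is 3.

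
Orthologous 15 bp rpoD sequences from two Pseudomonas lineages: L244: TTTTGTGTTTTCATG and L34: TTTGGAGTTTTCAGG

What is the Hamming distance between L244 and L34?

3

Mismatches occur at site 4 (T/G), site 6 (T/A), site 14 (T/G).
That gives 3 mismatches out of 15 aligned sites, so the Hamming distance is 3.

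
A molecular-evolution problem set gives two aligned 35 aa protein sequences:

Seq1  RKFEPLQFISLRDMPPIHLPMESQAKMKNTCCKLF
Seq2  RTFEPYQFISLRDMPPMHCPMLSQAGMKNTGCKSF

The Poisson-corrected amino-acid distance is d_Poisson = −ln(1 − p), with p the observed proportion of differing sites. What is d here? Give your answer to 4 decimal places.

Differing sites — 2:K/T; 6:L/Y; 17:I/M; 19:L/C; 22:E/L; 26:K/G; 31:C/G; 34:L/S.
p = 8/35 = 0.228571.
d = −ln(1 − 0.228571) = −ln(0.771429) = 0.2595.

0.2595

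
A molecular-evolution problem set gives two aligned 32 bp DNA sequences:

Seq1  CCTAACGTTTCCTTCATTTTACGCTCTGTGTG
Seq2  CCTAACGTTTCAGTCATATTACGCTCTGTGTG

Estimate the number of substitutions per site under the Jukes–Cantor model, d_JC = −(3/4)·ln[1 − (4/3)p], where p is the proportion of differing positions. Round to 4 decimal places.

0.1001

Differing sites — 12:C/A; 13:T/G; 18:T/A.
p = 3/32 = 0.093750.
d = −0.75 · ln(1 − (4/3)·0.093750) = −0.75 · ln(0.875000) = −0.75 · (-0.133531) = 0.1001.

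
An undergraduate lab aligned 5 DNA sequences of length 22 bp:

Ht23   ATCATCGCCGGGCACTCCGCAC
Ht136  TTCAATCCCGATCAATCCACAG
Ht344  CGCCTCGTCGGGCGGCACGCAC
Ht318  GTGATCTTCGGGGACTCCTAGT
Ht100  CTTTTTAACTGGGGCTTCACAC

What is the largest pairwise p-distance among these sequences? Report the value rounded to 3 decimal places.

0.682

Pairwise Hamming distances:
  Ht23 vs Ht136: 9
  Ht23 vs Ht344: 8
  Ht23 vs Ht318: 9
  Ht23 vs Ht100: 11
  Ht136 vs Ht344: 15
  Ht136 vs Ht318: 14
  Ht136 vs Ht100: 14
  Ht344 vs Ht318: 14
  Ht344 vs Ht100: 12
  Ht318 vs Ht100: 13
The largest is 15 mismatches, between Ht136 and Ht344; p = 15/22 = 0.682.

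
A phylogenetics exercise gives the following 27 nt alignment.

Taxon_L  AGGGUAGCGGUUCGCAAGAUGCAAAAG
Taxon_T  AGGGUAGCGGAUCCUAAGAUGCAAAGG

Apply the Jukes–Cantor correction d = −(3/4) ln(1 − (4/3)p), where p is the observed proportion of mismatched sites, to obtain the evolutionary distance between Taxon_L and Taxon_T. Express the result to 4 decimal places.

0.1650

Differing sites — 11:U/A; 14:G/C; 15:C/U; 26:A/G.
p = 4/27 = 0.148148.
d = −0.75 · ln(1 − (4/3)·0.148148) = −0.75 · ln(0.802469) = −0.75 · (-0.220062) = 0.1650.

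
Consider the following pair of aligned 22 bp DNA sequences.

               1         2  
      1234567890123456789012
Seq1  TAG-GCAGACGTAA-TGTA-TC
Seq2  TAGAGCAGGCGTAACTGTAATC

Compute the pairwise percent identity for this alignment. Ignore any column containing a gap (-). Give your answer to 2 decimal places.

94.74%

Excluding the 3 gap columns leaves 19 comparable sites.
Differing sites — 9:A/G.
18 of the 19 comparable sites match, so the percent identity is 18/19 × 100 = 94.74%.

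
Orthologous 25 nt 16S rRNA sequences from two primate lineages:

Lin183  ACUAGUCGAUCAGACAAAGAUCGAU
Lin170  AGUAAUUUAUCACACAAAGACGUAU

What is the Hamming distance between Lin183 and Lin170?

8

Differing sites — 2:C/G; 5:G/A; 7:C/U; 8:G/U; 13:G/C; 21:U/C; 22:C/G; 23:G/U.
That gives 8 mismatches out of 25 aligned sites, so the Hamming distance is 8.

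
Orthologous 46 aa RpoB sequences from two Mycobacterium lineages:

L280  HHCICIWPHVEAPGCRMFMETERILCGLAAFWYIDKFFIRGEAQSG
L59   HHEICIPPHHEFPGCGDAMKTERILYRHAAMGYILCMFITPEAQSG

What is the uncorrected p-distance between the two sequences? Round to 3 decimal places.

Differing sites — 3:C/E; 7:W/P; 10:V/H; 12:A/F; 16:R/G; 17:M/D; 18:F/A; 20:E/K; 26:C/Y; 27:G/R; 28:L/H; 31:F/M; 32:W/G; 35:D/L; 36:K/C; 37:F/M; 40:R/T; 41:G/P.
There are 18 differences over 46 sites, so p = 18/46 = 0.391.

0.391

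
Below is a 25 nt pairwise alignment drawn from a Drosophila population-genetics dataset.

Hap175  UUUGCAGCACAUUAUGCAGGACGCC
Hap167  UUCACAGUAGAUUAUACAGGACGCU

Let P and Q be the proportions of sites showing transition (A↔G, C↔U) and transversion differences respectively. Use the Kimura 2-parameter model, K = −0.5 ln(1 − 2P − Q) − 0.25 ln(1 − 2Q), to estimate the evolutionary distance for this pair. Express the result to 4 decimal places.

Differing sites — 3:U/C (Ti); 4:G/A (Ti); 8:C/U (Ti); 10:C/G (Tv); 16:G/A (Ti); 25:C/U (Ti).
Of the 6 differences, 5 transitions and 1 transversion over 25 sites: P = 5/25 = 0.200000, Q = 1/25 = 0.040000.
d = −0.5·ln(0.560000) − 0.25·ln(0.920000) = −0.5·(-0.579818) − 0.25·(-0.083382) = 0.3108.

0.3108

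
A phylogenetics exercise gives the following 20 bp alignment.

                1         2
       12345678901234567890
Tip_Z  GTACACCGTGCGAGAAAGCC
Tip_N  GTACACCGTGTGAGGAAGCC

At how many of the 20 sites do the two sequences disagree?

The sequences differ at positions 11 (C/T), 15 (A/G).
That gives 2 mismatches out of 20 aligned sites, so the Hamming distance is 2.

2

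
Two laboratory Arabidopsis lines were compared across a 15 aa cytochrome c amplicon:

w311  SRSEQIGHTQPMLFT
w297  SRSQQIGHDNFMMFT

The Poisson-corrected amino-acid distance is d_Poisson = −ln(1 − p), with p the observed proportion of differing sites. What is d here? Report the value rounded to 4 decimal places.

0.4055

Differing sites — 4:E/Q; 9:T/D; 10:Q/N; 11:P/F; 13:L/M.
p = 5/15 = 0.333333.
d = −ln(1 − 0.333333) = −ln(0.666667) = 0.4055.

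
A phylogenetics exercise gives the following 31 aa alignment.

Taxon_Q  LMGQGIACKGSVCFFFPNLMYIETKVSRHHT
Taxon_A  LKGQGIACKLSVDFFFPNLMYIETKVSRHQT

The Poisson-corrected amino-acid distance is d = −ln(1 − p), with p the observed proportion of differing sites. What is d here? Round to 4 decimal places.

Mismatches occur at site 2 (M→K), site 10 (G→L), site 13 (C→D), site 30 (H→Q).
p = 4/31 = 0.129032.
d = −ln(1 − 0.129032) = −ln(0.870968) = 0.1382.

0.1382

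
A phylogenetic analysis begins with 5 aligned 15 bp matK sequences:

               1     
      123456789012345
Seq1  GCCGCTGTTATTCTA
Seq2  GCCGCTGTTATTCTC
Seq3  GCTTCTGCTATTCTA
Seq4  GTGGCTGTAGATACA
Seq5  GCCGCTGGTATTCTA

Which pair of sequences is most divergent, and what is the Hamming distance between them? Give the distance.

9

Pairwise Hamming distances:
  Seq1 vs Seq2: 1
  Seq1 vs Seq3: 3
  Seq1 vs Seq4: 7
  Seq1 vs Seq5: 1
  Seq2 vs Seq3: 4
  Seq2 vs Seq4: 8
  Seq2 vs Seq5: 2
  Seq3 vs Seq4: 9
  Seq3 vs Seq5: 3
  Seq4 vs Seq5: 8
The largest is 9, between Seq3 and Seq4.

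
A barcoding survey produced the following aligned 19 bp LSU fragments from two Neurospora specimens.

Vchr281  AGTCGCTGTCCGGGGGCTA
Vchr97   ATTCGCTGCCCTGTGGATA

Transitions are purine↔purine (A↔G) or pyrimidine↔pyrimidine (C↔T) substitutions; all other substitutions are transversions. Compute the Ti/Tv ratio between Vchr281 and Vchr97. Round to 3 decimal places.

0.250

Mismatches occur at site 2 (G↔T, transversion), site 9 (T↔C, transition), site 12 (G↔T, transversion), site 14 (G↔T, transversion), site 17 (C↔A, transversion).
Of the 5 differences, 1 transition and 4 transversions, so Ti/Tv = 1/4 = 0.250.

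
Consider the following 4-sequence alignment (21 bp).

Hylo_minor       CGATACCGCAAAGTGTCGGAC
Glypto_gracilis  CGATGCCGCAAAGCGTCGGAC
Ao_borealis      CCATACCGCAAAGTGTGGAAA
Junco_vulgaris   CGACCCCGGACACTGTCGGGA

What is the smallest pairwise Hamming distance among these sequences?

2

Pairwise Hamming distances:
  Hylo_minor vs Glypto_gracilis: 2
  Hylo_minor vs Ao_borealis: 4
  Hylo_minor vs Junco_vulgaris: 7
  Glypto_gracilis vs Ao_borealis: 6
  Glypto_gracilis vs Junco_vulgaris: 8
  Ao_borealis vs Junco_vulgaris: 9
The smallest is 2, between Hylo_minor and Glypto_gracilis.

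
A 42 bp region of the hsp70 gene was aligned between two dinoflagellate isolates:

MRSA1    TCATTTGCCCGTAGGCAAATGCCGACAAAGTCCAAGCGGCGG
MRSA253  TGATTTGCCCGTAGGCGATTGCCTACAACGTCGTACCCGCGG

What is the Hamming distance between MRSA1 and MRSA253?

The sequences differ at positions 2 (C/G), 17 (A/G), 19 (A/T), 24 (G/T), 29 (A/C), 33 (C/G), 34 (A/T), 36 (G/C), 38 (G/C).
That gives 9 mismatches out of 42 aligned sites, so the Hamming distance is 9.

9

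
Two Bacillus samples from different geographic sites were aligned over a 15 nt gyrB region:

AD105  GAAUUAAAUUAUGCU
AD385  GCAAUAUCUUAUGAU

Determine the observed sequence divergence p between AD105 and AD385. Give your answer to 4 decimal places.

The sequences differ at positions 2 (A/C), 4 (U/A), 7 (A/U), 8 (A/C), 14 (C/A).
There are 5 differences over 15 sites, so p = 5/15 = 0.3333.

0.3333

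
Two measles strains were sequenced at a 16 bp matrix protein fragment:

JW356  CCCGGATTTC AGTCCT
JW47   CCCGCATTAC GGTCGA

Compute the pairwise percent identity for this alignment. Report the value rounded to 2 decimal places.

68.75%

Mismatches occur at site 5 (G/C), site 9 (T/A), site 11 (A/G), site 15 (C/G), site 16 (T/A).
11 of the 16 sites match, so the percent identity is 11/16 × 100 = 68.75%.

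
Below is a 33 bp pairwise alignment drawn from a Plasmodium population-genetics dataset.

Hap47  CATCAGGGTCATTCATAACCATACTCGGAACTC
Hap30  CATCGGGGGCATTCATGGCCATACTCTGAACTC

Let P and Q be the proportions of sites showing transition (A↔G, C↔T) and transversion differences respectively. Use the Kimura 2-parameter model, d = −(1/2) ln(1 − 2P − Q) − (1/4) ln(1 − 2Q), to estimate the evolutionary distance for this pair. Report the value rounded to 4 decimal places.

0.1711

Mismatches occur at site 5 (A↔G, transition), site 9 (T↔G, transversion), site 17 (A↔G, transition), site 18 (A↔G, transition), site 27 (G↔T, transversion).
Of the 5 differences, 3 transitions and 2 transversions over 33 sites: P = 3/33 = 0.090909, Q = 2/33 = 0.060606.
d = −0.5·ln(0.757576) − 0.25·ln(0.878788) = −0.5·(-0.277631) − 0.25·(-0.129212) = 0.1711.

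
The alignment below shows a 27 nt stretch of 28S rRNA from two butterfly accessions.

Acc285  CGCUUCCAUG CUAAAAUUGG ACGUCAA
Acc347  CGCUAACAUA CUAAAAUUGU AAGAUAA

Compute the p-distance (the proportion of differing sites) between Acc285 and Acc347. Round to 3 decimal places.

Mismatches occur at site 5 (U/A), site 6 (C/A), site 10 (G/A), site 20 (G/U), site 22 (C/A), site 24 (U/A), site 25 (C/U).
There are 7 differences over 27 sites, so p = 7/27 = 0.259.

0.259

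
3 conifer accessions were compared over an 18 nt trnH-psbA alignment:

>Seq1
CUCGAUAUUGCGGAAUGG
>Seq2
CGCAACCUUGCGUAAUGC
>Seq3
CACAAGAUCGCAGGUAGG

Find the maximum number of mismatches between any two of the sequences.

Pairwise Hamming distances:
  Seq1 vs Seq2: 6
  Seq1 vs Seq3: 8
  Seq2 vs Seq3: 10
The largest is 10, between Seq2 and Seq3.

10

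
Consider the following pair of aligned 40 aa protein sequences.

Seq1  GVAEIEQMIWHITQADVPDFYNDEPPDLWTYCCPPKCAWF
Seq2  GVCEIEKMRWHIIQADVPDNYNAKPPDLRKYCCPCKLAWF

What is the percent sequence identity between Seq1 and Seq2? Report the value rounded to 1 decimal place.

72.5%

The sequences differ at positions 3 (A/C), 7 (Q/K), 9 (I/R), 13 (T/I), 20 (F/N), 23 (D/A), 24 (E/K), 29 (W/R), 30 (T/K), 35 (P/C), 37 (C/L).
29 of the 40 sites match, so the percent identity is 29/40 × 100 = 72.5%.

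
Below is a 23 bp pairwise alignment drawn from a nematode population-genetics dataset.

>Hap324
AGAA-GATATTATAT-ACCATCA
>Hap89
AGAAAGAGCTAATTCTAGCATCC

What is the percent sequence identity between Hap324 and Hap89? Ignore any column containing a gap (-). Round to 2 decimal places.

Excluding the 2 gap columns leaves 21 comparable sites.
The sequences differ at positions 8 (T/G), 9 (A/C), 11 (T/A), 14 (A/T), 15 (T/C), 18 (C/G), 23 (A/C).
14 of the 21 comparable sites match, so the percent identity is 14/21 × 100 = 66.67%.

66.67%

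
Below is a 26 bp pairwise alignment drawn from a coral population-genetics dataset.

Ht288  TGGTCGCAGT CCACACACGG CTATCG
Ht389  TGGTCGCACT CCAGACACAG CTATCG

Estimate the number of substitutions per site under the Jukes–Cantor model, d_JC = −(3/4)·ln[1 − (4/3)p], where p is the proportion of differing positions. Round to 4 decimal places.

The sequences differ at positions 9 (G/C), 14 (C/G), 19 (G/A).
p = 3/26 = 0.115385.
d = −0.75 · ln(1 − (4/3)·0.115385) = −0.75 · ln(0.846153) = −0.75 · (-0.167055) = 0.1253.

0.1253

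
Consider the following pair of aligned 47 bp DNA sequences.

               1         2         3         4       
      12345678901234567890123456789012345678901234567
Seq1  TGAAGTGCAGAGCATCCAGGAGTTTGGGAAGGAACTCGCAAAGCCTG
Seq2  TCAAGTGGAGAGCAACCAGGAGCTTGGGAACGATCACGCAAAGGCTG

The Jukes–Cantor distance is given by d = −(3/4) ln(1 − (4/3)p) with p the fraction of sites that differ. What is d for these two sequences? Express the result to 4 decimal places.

The sequences differ at positions 2 (G/C), 8 (C/G), 15 (T/A), 23 (T/C), 31 (G/C), 34 (A/T), 36 (T/A), 44 (C/G).
p = 8/47 = 0.170213.
d = −0.75 · ln(1 − (4/3)·0.170213) = −0.75 · ln(0.773049) = −0.75 · (-0.257413) = 0.1931.

0.1931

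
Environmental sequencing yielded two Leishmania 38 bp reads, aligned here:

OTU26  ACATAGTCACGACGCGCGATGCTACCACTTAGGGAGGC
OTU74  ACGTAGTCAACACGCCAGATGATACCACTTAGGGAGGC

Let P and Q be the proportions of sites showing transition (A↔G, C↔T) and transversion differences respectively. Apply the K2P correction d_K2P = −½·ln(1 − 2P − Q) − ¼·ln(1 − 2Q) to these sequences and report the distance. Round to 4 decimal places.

0.1781

The sequences differ at positions 3 (A/G, transition), 10 (C/A, transversion), 11 (G/C, transversion), 16 (G/C, transversion), 17 (C/A, transversion), 22 (C/A, transversion).
Of the 6 differences, 1 transition and 5 transversions over 38 sites: P = 1/38 = 0.026316, Q = 5/38 = 0.131579.
d = −0.5·ln(0.815789) − 0.25·ln(0.736842) = −0.5·(-0.203600) − 0.25·(-0.305382) = 0.1781.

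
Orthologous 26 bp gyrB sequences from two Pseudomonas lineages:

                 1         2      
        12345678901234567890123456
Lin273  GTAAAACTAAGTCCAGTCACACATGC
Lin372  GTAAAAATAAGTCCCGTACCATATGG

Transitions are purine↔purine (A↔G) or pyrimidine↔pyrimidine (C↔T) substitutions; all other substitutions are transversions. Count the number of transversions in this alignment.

5

The sequences differ at positions 7 (C/A, transversion), 15 (A/C, transversion), 18 (C/A, transversion), 19 (A/C, transversion), 22 (C/T, transition), 26 (C/G, transversion).
Of the 6 differences, 1 transition and 5 transversions, so the answer is 5.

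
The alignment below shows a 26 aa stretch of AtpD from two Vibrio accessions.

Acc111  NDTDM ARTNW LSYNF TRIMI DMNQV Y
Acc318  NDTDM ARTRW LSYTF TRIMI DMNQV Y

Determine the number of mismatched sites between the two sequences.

Mismatches occur at site 9 (N/R), site 14 (N/T).
That gives 2 mismatches out of 26 aligned sites, so the Hamming distance is 2.

2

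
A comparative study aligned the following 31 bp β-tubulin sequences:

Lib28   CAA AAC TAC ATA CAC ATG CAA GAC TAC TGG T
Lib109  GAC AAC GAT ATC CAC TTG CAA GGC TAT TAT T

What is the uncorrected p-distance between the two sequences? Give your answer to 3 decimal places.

Differing sites — 1:C/G; 3:A/C; 7:T/G; 9:C/T; 12:A/C; 16:A/T; 23:A/G; 27:C/T; 29:G/A; 30:G/T.
There are 10 differences over 31 sites, so p = 10/31 = 0.323.

0.323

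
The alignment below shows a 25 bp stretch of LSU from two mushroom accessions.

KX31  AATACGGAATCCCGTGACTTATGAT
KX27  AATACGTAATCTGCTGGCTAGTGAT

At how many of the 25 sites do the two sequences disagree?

Differing sites — 7:G/T; 12:C/T; 13:C/G; 14:G/C; 17:A/G; 20:T/A; 21:A/G.
That gives 7 mismatches out of 25 aligned sites, so the Hamming distance is 7.

7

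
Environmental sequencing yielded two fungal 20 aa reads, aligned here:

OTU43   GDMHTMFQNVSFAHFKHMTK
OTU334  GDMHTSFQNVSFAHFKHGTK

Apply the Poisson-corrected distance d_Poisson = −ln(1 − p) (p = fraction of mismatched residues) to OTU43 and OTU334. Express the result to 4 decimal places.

0.1054

The sequences differ at positions 6 (M/S), 18 (M/G).
p = 2/20 = 0.100000.
d = −ln(1 − 0.100000) = −ln(0.900000) = 0.1054.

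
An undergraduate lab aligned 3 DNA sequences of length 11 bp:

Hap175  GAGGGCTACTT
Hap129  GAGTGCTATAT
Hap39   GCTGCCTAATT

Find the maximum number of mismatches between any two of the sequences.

Pairwise Hamming distances:
  Hap175 vs Hap129: 3
  Hap175 vs Hap39: 4
  Hap129 vs Hap39: 6
The largest is 6, between Hap129 and Hap39.

6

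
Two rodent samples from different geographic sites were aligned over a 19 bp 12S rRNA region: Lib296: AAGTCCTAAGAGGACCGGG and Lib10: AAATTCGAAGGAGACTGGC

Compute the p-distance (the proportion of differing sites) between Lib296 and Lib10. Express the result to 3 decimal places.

The sequences differ at positions 3 (G/A), 5 (C/T), 7 (T/G), 11 (A/G), 12 (G/A), 16 (C/T), 19 (G/C).
There are 7 differences over 19 sites, so p = 7/19 = 0.368.

0.368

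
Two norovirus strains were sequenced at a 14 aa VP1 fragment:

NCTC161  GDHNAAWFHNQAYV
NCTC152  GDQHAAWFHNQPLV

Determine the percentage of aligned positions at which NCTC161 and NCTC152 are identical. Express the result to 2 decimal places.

The sequences differ at positions 3 (H/Q), 4 (N/H), 12 (A/P), 13 (Y/L).
10 of the 14 sites match, so the percent identity is 10/14 × 100 = 71.43%.

71.43%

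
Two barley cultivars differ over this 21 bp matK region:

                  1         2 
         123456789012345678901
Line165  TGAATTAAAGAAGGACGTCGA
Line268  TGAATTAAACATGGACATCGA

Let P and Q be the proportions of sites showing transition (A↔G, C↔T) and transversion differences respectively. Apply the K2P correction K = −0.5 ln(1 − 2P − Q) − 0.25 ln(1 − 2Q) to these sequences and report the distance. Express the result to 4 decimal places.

Differing sites — 10:G/C (Tv); 12:A/T (Tv); 17:G/A (Ti).
Of the 3 differences, 1 transition and 2 transversions over 21 sites: P = 1/21 = 0.047619, Q = 2/21 = 0.095238.
d = −0.5·ln(0.809524) − 0.25·ln(0.809524) = −0.5·(-0.211309) − 0.25·(-0.211309) = 0.1585.

0.1585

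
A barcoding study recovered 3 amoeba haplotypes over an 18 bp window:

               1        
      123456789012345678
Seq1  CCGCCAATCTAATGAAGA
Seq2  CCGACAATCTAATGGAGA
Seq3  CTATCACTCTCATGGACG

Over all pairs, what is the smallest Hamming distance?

2

Pairwise Hamming distances:
  Seq1 vs Seq2: 2
  Seq1 vs Seq3: 8
  Seq2 vs Seq3: 7
The smallest is 2, between Seq1 and Seq2.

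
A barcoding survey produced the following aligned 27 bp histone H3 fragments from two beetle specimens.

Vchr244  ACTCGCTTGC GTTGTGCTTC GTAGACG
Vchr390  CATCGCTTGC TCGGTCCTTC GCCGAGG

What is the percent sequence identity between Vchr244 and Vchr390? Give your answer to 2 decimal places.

Mismatches occur at site 1 (A→C), site 2 (C→A), site 11 (G→T), site 12 (T→C), site 13 (T→G), site 16 (G→C), site 22 (T→C), site 23 (A→C), site 26 (C→G).
18 of the 27 sites match, so the percent identity is 18/27 × 100 = 66.67%.

66.67%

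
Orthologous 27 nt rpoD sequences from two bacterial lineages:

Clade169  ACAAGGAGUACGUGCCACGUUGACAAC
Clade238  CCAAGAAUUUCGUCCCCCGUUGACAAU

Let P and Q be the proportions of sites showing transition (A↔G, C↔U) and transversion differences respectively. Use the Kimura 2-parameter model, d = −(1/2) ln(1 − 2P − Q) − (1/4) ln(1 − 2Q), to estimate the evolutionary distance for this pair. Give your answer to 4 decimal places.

The sequences differ at positions 1 (A/C, transversion), 6 (G/A, transition), 8 (G/U, transversion), 10 (A/U, transversion), 14 (G/C, transversion), 17 (A/C, transversion), 27 (C/U, transition).
Of the 7 differences, 2 transitions and 5 transversions over 27 sites: P = 2/27 = 0.074074, Q = 5/27 = 0.185185.
d = −0.5·ln(0.666667) − 0.25·ln(0.629630) = −0.5·(-0.405465) − 0.25·(-0.462623) = 0.3184.

0.3184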